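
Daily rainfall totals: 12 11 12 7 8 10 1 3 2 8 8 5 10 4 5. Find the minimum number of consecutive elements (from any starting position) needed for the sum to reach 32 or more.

3

Extend right; whenever the sum reaches 32, record the length and shrink from the left:
add 12: running sum 12 < 32
add 11: running sum 23 < 32
end 2: [12, 11, 12] sum 35, len 3
end 3: [12, 11, 12, 7] sum 42, len 4
end 4: [11, 12, 7, 8] sum 38, len 4
end 5: [12, 7, 8, 10] sum 37, len 4
end 6: [12, 7, 8, 10, 1] sum 38, len 5
end 7: [12, 7, 8, 10, 1, 3] sum 41, len 6
end 8: [12, 7, 8, 10, 1, 3, 2] sum 43, len 7
end 9: [8, 10, 1, 3, 2, 8] sum 32, len 6
end 10: [10, 1, 3, 2, 8, 8] sum 32, len 6
end 11: [10, 1, 3, 2, 8, 8, 5] sum 37, len 7
end 12: [2, 8, 8, 5, 10] sum 33, len 5
end 13: [8, 8, 5, 10, 4] sum 35, len 5
end 14: [8, 5, 10, 4, 5] sum 32, len 5
Shortest qualifying length: 3.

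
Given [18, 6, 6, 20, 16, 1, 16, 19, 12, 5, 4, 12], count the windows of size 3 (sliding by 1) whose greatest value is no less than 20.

3

[18, 6, 6] → max 18
[6, 6, 20] → max 20  ≥ 20 ✓
[6, 20, 16] → max 20  ≥ 20 ✓
[20, 16, 1] → max 20  ≥ 20 ✓
[16, 1, 16] → max 16
[1, 16, 19] → max 19
[16, 19, 12] → max 19
[19, 12, 5] → max 19
[12, 5, 4] → max 12
[5, 4, 12] → max 12
3 windows satisfy the condition.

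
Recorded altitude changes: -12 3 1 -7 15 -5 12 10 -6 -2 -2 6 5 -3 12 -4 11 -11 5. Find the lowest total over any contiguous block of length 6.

-5

[-12, 3, 1, -7, 15, -5] → sum -5
[3, 1, -7, 15, -5, 12] → sum 19
[1, -7, 15, -5, 12, 10] → sum 26
[-7, 15, -5, 12, 10, -6] → sum 19
[15, -5, 12, 10, -6, -2] → sum 24
[-5, 12, 10, -6, -2, -2] → sum 7
[12, 10, -6, -2, -2, 6] → sum 18
[10, -6, -2, -2, 6, 5] → sum 11
[-6, -2, -2, 6, 5, -3] → sum -2
[-2, -2, 6, 5, -3, 12] → sum 16
[-2, 6, 5, -3, 12, -4] → sum 14
[6, 5, -3, 12, -4, 11] → sum 27
[5, -3, 12, -4, 11, -11] → sum 10
[-3, 12, -4, 11, -11, 5] → sum 10
Lowest of these is -5.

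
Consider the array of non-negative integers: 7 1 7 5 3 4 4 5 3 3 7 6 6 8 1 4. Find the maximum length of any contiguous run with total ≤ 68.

15

Extend to the right; shrink from the left whenever the sum exceeds 68:
add 7: [7] sum 7, len 1
add 1: [7, 1] sum 8, len 2
add 7: [7, 1, 7] sum 15, len 3
add 5: [7, 1, 7, 5] sum 20, len 4
add 3: [7, 1, 7, 5, 3] sum 23, len 5
add 4: [7, 1, 7, 5, 3, 4] sum 27, len 6
add 4: [7, 1, 7, 5, 3, 4, 4] sum 31, len 7
add 5: [7, 1, 7, 5, 3, 4, 4, 5] sum 36, len 8
add 3: [7, 1, 7, 5, 3, 4, 4, 5, 3] sum 39, len 9
add 3: [7, 1, 7, 5, 3, 4, 4, 5, 3, 3] sum 42, len 10
add 7: [7, 1, 7, 5, 3, 4, 4, 5, 3, 3, 7] sum 49, len 11
add 6: [7, 1, 7, 5, 3, 4, 4, 5, 3, 3, 7, 6] sum 55, len 12
add 6: [7, 1, 7, 5, 3, 4, 4, 5, 3, 3, 7, 6, 6] sum 61, len 13
add 8: [1, 7, 5, 3, 4, 4, 5, 3, 3, 7, 6, 6, 8] sum 62, len 13
add 1: [1, 7, 5, 3, 4, 4, 5, 3, 3, 7, 6, 6, 8, 1] sum 63, len 14
add 4: [1, 7, 5, 3, 4, 4, 5, 3, 3, 7, 6, 6, 8, 1, 4] sum 67, len 15
Longest length seen: 15.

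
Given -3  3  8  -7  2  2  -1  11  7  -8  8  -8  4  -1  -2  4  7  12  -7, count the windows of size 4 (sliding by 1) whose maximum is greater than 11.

2

-3 3 8 -7 → max 8
3 8 -7 2 → max 8
8 -7 2 2 → max 8
-7 2 2 -1 → max 2
2 2 -1 11 → max 11
2 -1 11 7 → max 11
-1 11 7 -8 → max 11
11 7 -8 8 → max 11
7 -8 8 -8 → max 8
-8 8 -8 4 → max 8
8 -8 4 -1 → max 8
-8 4 -1 -2 → max 4
4 -1 -2 4 → max 4
-1 -2 4 7 → max 7
-2 4 7 12 → max 12  > 11 ✓
4 7 12 -7 → max 12  > 11 ✓
2 windows satisfy the condition.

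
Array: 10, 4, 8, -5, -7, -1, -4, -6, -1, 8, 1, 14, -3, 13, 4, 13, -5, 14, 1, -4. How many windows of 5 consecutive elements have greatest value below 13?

(10, 4, 8, -5, -7) → max 10  < 13 ✓
(4, 8, -5, -7, -1) → max 8  < 13 ✓
(8, -5, -7, -1, -4) → max 8  < 13 ✓
(-5, -7, -1, -4, -6) → max -1  < 13 ✓
(-7, -1, -4, -6, -1) → max -1  < 13 ✓
(-1, -4, -6, -1, 8) → max 8  < 13 ✓
(-4, -6, -1, 8, 1) → max 8  < 13 ✓
(-6, -1, 8, 1, 14) → max 14
(-1, 8, 1, 14, -3) → max 14
(8, 1, 14, -3, 13) → max 14
(1, 14, -3, 13, 4) → max 14
(14, -3, 13, 4, 13) → max 14
(-3, 13, 4, 13, -5) → max 13
(13, 4, 13, -5, 14) → max 14
(4, 13, -5, 14, 1) → max 14
(13, -5, 14, 1, -4) → max 14
7 windows satisfy the condition.

7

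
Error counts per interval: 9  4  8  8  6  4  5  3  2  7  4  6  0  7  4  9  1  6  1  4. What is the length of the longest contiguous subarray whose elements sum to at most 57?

13

[9] sum 9 len 1
[9, 4] sum 13 len 2
[9, 4, 8] sum 21 len 3
[9, 4, 8, 8] sum 29 len 4
[9, 4, 8, 8, 6] sum 35 len 5
[9, 4, 8, 8, 6, 4] sum 39 len 6
[9, 4, 8, 8, 6, 4, 5] sum 44 len 7
[9, 4, 8, 8, 6, 4, 5, 3] sum 47 len 8
[9, 4, 8, 8, 6, 4, 5, 3, 2] sum 49 len 9
[9, 4, 8, 8, 6, 4, 5, 3, 2, 7] sum 56 len 10
[4, 8, 8, 6, 4, 5, 3, 2, 7, 4] sum 51 len 10
[4, 8, 8, 6, 4, 5, 3, 2, 7, 4, 6] sum 57 len 11
[4, 8, 8, 6, 4, 5, 3, 2, 7, 4, 6, 0] sum 57 len 12
[8, 6, 4, 5, 3, 2, 7, 4, 6, 0, 7] sum 52 len 11
[8, 6, 4, 5, 3, 2, 7, 4, 6, 0, 7, 4] sum 56 len 12
[6, 4, 5, 3, 2, 7, 4, 6, 0, 7, 4, 9] sum 57 len 12
[4, 5, 3, 2, 7, 4, 6, 0, 7, 4, 9, 1] sum 52 len 12
[5, 3, 2, 7, 4, 6, 0, 7, 4, 9, 1, 6] sum 54 len 12
[5, 3, 2, 7, 4, 6, 0, 7, 4, 9, 1, 6, 1] sum 55 len 13
[3, 2, 7, 4, 6, 0, 7, 4, 9, 1, 6, 1, 4] sum 54 len 13
Longest length seen: 13.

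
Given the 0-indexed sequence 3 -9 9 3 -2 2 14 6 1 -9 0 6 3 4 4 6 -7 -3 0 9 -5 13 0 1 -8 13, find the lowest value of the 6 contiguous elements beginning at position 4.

Elements at indices 4..9: -2, 2, 14, 6, 1, -9
min(-2, 2, 14, 6, 1, -9) = -9

-9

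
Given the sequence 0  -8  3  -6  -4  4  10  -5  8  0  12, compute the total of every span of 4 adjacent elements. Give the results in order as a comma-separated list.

[0, -8, 3, -6] → sum -11
[-8, 3, -6, -4] → sum -15
[3, -6, -4, 4] → sum -3
[-6, -4, 4, 10] → sum 4
[-4, 4, 10, -5] → sum 5
[4, 10, -5, 8] → sum 17
[10, -5, 8, 0] → sum 13
[-5, 8, 0, 12] → sum 15

-11, -15, -3, 4, 5, 17, 13, 15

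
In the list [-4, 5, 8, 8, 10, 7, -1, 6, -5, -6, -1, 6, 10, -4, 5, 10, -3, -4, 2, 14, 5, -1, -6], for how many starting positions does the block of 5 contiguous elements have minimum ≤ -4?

-4 5 8 8 10 → min -4  ≤ -4 ✓
5 8 8 10 7 → min 5
8 8 10 7 -1 → min -1
8 10 7 -1 6 → min -1
10 7 -1 6 -5 → min -5  ≤ -4 ✓
7 -1 6 -5 -6 → min -6  ≤ -4 ✓
-1 6 -5 -6 -1 → min -6  ≤ -4 ✓
6 -5 -6 -1 6 → min -6  ≤ -4 ✓
-5 -6 -1 6 10 → min -6  ≤ -4 ✓
-6 -1 6 10 -4 → min -6  ≤ -4 ✓
-1 6 10 -4 5 → min -4  ≤ -4 ✓
6 10 -4 5 10 → min -4  ≤ -4 ✓
10 -4 5 10 -3 → min -4  ≤ -4 ✓
-4 5 10 -3 -4 → min -4  ≤ -4 ✓
5 10 -3 -4 2 → min -4  ≤ -4 ✓
10 -3 -4 2 14 → min -4  ≤ -4 ✓
-3 -4 2 14 5 → min -4  ≤ -4 ✓
-4 2 14 5 -1 → min -4  ≤ -4 ✓
2 14 5 -1 -6 → min -6  ≤ -4 ✓
16 windows satisfy the condition.

16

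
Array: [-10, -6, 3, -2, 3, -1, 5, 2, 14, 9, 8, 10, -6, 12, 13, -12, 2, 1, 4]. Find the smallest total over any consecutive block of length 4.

-10 -6 3 -2 → sum -15
-6 3 -2 3 → sum -2
3 -2 3 -1 → sum 3
-2 3 -1 5 → sum 5
3 -1 5 2 → sum 9
-1 5 2 14 → sum 20
5 2 14 9 → sum 30
2 14 9 8 → sum 33
14 9 8 10 → sum 41
9 8 10 -6 → sum 21
8 10 -6 12 → sum 24
10 -6 12 13 → sum 29
-6 12 13 -12 → sum 7
12 13 -12 2 → sum 15
13 -12 2 1 → sum 4
-12 2 1 4 → sum -5
Smallest of these is -15.

-15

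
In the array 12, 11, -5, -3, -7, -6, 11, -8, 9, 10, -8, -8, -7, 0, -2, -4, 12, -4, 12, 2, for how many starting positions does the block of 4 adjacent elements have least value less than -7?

8

[12, 11, -5, -3] → min -5
[11, -5, -3, -7] → min -7
[-5, -3, -7, -6] → min -7
[-3, -7, -6, 11] → min -7
[-7, -6, 11, -8] → min -8  < -7 ✓
[-6, 11, -8, 9] → min -8  < -7 ✓
[11, -8, 9, 10] → min -8  < -7 ✓
[-8, 9, 10, -8] → min -8  < -7 ✓
[9, 10, -8, -8] → min -8  < -7 ✓
[10, -8, -8, -7] → min -8  < -7 ✓
[-8, -8, -7, 0] → min -8  < -7 ✓
[-8, -7, 0, -2] → min -8  < -7 ✓
[-7, 0, -2, -4] → min -7
[0, -2, -4, 12] → min -4
[-2, -4, 12, -4] → min -4
[-4, 12, -4, 12] → min -4
[12, -4, 12, 2] → min -4
8 windows satisfy the condition.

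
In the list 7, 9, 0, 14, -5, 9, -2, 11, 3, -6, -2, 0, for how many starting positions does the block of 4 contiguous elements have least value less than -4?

7

[7, 9, 0, 14] → min 0
[9, 0, 14, -5] → min -5  < -4 ✓
[0, 14, -5, 9] → min -5  < -4 ✓
[14, -5, 9, -2] → min -5  < -4 ✓
[-5, 9, -2, 11] → min -5  < -4 ✓
[9, -2, 11, 3] → min -2
[-2, 11, 3, -6] → min -6  < -4 ✓
[11, 3, -6, -2] → min -6  < -4 ✓
[3, -6, -2, 0] → min -6  < -4 ✓
7 windows satisfy the condition.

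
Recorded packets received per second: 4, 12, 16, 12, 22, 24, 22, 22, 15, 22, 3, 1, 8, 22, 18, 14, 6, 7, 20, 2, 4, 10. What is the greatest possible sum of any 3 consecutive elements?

68

4 12 16 → sum 32
12 16 12 → sum 40
16 12 22 → sum 50
12 22 24 → sum 58
22 24 22 → sum 68
24 22 22 → sum 68
22 22 15 → sum 59
22 15 22 → sum 59
15 22 3 → sum 40
22 3 1 → sum 26
3 1 8 → sum 12
1 8 22 → sum 31
8 22 18 → sum 48
22 18 14 → sum 54
18 14 6 → sum 38
14 6 7 → sum 27
6 7 20 → sum 33
7 20 2 → sum 29
20 2 4 → sum 26
2 4 10 → sum 16
Greatest of these is 68.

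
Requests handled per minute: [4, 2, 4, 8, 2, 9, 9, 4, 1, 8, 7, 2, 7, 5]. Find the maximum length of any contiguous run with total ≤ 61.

12

add 4: [4] sum 4, len 1
add 2: [4, 2] sum 6, len 2
add 4: [4, 2, 4] sum 10, len 3
add 8: [4, 2, 4, 8] sum 18, len 4
add 2: [4, 2, 4, 8, 2] sum 20, len 5
add 9: [4, 2, 4, 8, 2, 9] sum 29, len 6
add 9: [4, 2, 4, 8, 2, 9, 9] sum 38, len 7
add 4: [4, 2, 4, 8, 2, 9, 9, 4] sum 42, len 8
add 1: [4, 2, 4, 8, 2, 9, 9, 4, 1] sum 43, len 9
add 8: [4, 2, 4, 8, 2, 9, 9, 4, 1, 8] sum 51, len 10
add 7: [4, 2, 4, 8, 2, 9, 9, 4, 1, 8, 7] sum 58, len 11
add 2: [4, 2, 4, 8, 2, 9, 9, 4, 1, 8, 7, 2] sum 60, len 12
add 7: [4, 8, 2, 9, 9, 4, 1, 8, 7, 2, 7] sum 61, len 11
add 5: [2, 9, 9, 4, 1, 8, 7, 2, 7, 5] sum 54, len 10
Longest length seen: 12.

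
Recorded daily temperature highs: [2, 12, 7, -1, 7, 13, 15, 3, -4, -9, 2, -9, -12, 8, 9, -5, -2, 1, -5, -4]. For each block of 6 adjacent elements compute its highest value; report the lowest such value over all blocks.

2 12 7 -1 7 13 → max 13
12 7 -1 7 13 15 → max 15
7 -1 7 13 15 3 → max 15
-1 7 13 15 3 -4 → max 15
7 13 15 3 -4 -9 → max 15
13 15 3 -4 -9 2 → max 15
15 3 -4 -9 2 -9 → max 15
3 -4 -9 2 -9 -12 → max 3
-4 -9 2 -9 -12 8 → max 8
-9 2 -9 -12 8 9 → max 9
2 -9 -12 8 9 -5 → max 9
-9 -12 8 9 -5 -2 → max 9
-12 8 9 -5 -2 1 → max 9
8 9 -5 -2 1 -5 → max 9
9 -5 -2 1 -5 -4 → max 9
Lowest of these is 3.

3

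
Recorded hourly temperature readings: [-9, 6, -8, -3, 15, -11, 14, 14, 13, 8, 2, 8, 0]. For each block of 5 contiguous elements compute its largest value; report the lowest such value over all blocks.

[-9, 6, -8, -3, 15] → max 15
[6, -8, -3, 15, -11] → max 15
[-8, -3, 15, -11, 14] → max 15
[-3, 15, -11, 14, 14] → max 15
[15, -11, 14, 14, 13] → max 15
[-11, 14, 14, 13, 8] → max 14
[14, 14, 13, 8, 2] → max 14
[14, 13, 8, 2, 8] → max 14
[13, 8, 2, 8, 0] → max 13
Lowest of these is 13.

13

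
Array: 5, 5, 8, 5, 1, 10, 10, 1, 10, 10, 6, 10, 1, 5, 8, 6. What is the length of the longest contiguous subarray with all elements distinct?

add 5: [5] len 1
add 5 (repeat 5, move left end past it): [5] len 1
add 8: [5, 8] len 2
add 5 (repeat 5, move left end past it): [8, 5] len 2
add 1: [8, 5, 1] len 3
add 10: [8, 5, 1, 10] len 4
add 10 (repeat 10, move left end past it): [10] len 1
add 1: [10, 1] len 2
add 10 (repeat 10, move left end past it): [1, 10] len 2
add 10 (repeat 10, move left end past it): [10] len 1
add 6: [10, 6] len 2
add 10 (repeat 10, move left end past it): [6, 10] len 2
add 1: [6, 10, 1] len 3
add 5: [6, 10, 1, 5] len 4
add 8: [6, 10, 1, 5, 8] len 5
add 6 (repeat 6, move left end past it): [10, 1, 5, 8, 6] len 5
Longest all-distinct length: 5.

5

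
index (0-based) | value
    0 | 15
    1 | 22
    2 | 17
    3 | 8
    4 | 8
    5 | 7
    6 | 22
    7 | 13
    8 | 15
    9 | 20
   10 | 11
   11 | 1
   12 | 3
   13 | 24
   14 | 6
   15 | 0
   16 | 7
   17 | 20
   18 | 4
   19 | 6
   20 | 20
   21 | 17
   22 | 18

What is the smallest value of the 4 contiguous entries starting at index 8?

1

Elements at indices 8..11: 15, 20, 11, 1
min(15, 20, 11, 1) = 1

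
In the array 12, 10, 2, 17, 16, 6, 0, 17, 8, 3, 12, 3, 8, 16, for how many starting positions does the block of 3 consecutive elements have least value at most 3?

11

(12, 10, 2) → min 2  ≤ 3 ✓
(10, 2, 17) → min 2  ≤ 3 ✓
(2, 17, 16) → min 2  ≤ 3 ✓
(17, 16, 6) → min 6
(16, 6, 0) → min 0  ≤ 3 ✓
(6, 0, 17) → min 0  ≤ 3 ✓
(0, 17, 8) → min 0  ≤ 3 ✓
(17, 8, 3) → min 3  ≤ 3 ✓
(8, 3, 12) → min 3  ≤ 3 ✓
(3, 12, 3) → min 3  ≤ 3 ✓
(12, 3, 8) → min 3  ≤ 3 ✓
(3, 8, 16) → min 3  ≤ 3 ✓
11 windows satisfy the condition.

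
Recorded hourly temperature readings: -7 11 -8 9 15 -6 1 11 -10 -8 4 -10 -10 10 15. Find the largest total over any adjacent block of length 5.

30

[-7, 11, -8, 9, 15] → sum 20
[11, -8, 9, 15, -6] → sum 21
[-8, 9, 15, -6, 1] → sum 11
[9, 15, -6, 1, 11] → sum 30
[15, -6, 1, 11, -10] → sum 11
[-6, 1, 11, -10, -8] → sum -12
[1, 11, -10, -8, 4] → sum -2
[11, -10, -8, 4, -10] → sum -13
[-10, -8, 4, -10, -10] → sum -34
[-8, 4, -10, -10, 10] → sum -14
[4, -10, -10, 10, 15] → sum 9
Largest of these is 30.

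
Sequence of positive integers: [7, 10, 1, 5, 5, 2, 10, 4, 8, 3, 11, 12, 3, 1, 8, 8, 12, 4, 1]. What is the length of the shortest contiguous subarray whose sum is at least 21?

add 7: running sum 7 < 21
add 10: running sum 17 < 21
add 1: running sum 18 < 21
add 5: shortest ending here [7, 10, 1, 5] sum 23, len 4
add 5: shortest ending here [10, 1, 5, 5] sum 21, len 4
add 2: shortest ending here [10, 1, 5, 5, 2] sum 23, len 5
add 10: shortest ending here [5, 5, 2, 10] sum 22, len 4
add 4: shortest ending here [5, 2, 10, 4] sum 21, len 4
add 8: shortest ending here [10, 4, 8] sum 22, len 3
add 3: shortest ending here [10, 4, 8, 3] sum 25, len 4
add 11: shortest ending here [8, 3, 11] sum 22, len 3
add 12: shortest ending here [11, 12] sum 23, len 2
add 3: shortest ending here [11, 12, 3] sum 26, len 3
add 1: shortest ending here [11, 12, 3, 1] sum 27, len 4
add 8: shortest ending here [12, 3, 1, 8] sum 24, len 4
add 8: shortest ending here [12, 3, 1, 8, 8] sum 32, len 5
add 12: shortest ending here [8, 8, 12] sum 28, len 3
add 4: shortest ending here [8, 12, 4] sum 24, len 3
add 1: shortest ending here [8, 12, 4, 1] sum 25, len 4
Shortest qualifying length: 2.

2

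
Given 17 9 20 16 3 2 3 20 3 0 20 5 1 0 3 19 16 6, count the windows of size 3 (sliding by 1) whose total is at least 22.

12

17 9 20 → sum 46  ≥ 22 ✓
9 20 16 → sum 45  ≥ 22 ✓
20 16 3 → sum 39  ≥ 22 ✓
16 3 2 → sum 21
3 2 3 → sum 8
2 3 20 → sum 25  ≥ 22 ✓
3 20 3 → sum 26  ≥ 22 ✓
20 3 0 → sum 23  ≥ 22 ✓
3 0 20 → sum 23  ≥ 22 ✓
0 20 5 → sum 25  ≥ 22 ✓
20 5 1 → sum 26  ≥ 22 ✓
5 1 0 → sum 6
1 0 3 → sum 4
0 3 19 → sum 22  ≥ 22 ✓
3 19 16 → sum 38  ≥ 22 ✓
19 16 6 → sum 41  ≥ 22 ✓
12 windows satisfy the condition.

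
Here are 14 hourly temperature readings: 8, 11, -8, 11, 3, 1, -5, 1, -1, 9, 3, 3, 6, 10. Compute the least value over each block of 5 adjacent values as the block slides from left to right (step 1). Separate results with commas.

-8, -8, -8, -5, -5, -5, -5, -1, -1, 3

Sliding a size-5 window across the 14 values:
[8, 11, -8, 11, 3] → min -8
[11, -8, 11, 3, 1] → min -8
[-8, 11, 3, 1, -5] → min -8
[11, 3, 1, -5, 1] → min -5
[3, 1, -5, 1, -1] → min -5
[1, -5, 1, -1, 9] → min -5
[-5, 1, -1, 9, 3] → min -5
[1, -1, 9, 3, 3] → min -1
[-1, 9, 3, 3, 6] → min -1
[9, 3, 3, 6, 10] → min 3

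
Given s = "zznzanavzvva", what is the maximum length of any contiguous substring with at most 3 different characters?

7

add z: window [z] (1 distinct), len 1
add z: window [z, z] (1 distinct), len 2
add n: window [z, z, n] (2 distinct), len 3
add z: window [z, z, n, z] (2 distinct), len 4
add a: window [z, z, n, z, a] (3 distinct), len 5
add n: window [z, z, n, z, a, n] (3 distinct), len 6
add a: window [z, z, n, z, a, n, a] (3 distinct), len 7
add v: window [a, n, a, v] (3 distinct), len 4
add z: window [a, v, z] (3 distinct), len 3
add v: window [a, v, z, v] (3 distinct), len 4
add v: window [a, v, z, v, v] (3 distinct), len 5
add a: window [a, v, z, v, v, a] (3 distinct), len 6
Longest length with ≤3 distinct: 7.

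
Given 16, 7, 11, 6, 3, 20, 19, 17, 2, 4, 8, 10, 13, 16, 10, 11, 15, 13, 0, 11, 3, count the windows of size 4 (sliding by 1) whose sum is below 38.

(16, 7, 11, 6) → sum 40
(7, 11, 6, 3) → sum 27  < 38 ✓
(11, 6, 3, 20) → sum 40
(6, 3, 20, 19) → sum 48
(3, 20, 19, 17) → sum 59
(20, 19, 17, 2) → sum 58
(19, 17, 2, 4) → sum 42
(17, 2, 4, 8) → sum 31  < 38 ✓
(2, 4, 8, 10) → sum 24  < 38 ✓
(4, 8, 10, 13) → sum 35  < 38 ✓
(8, 10, 13, 16) → sum 47
(10, 13, 16, 10) → sum 49
(13, 16, 10, 11) → sum 50
(16, 10, 11, 15) → sum 52
(10, 11, 15, 13) → sum 49
(11, 15, 13, 0) → sum 39
(15, 13, 0, 11) → sum 39
(13, 0, 11, 3) → sum 27  < 38 ✓
5 windows satisfy the condition.

5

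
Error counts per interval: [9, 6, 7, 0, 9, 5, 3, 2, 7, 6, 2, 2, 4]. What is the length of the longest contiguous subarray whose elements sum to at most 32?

Extend to the right; shrink from the left whenever the sum exceeds 32:
[9] sum 9 len 1
[9, 6] sum 15 len 2
[9, 6, 7] sum 22 len 3
[9, 6, 7, 0] sum 22 len 4
[9, 6, 7, 0, 9] sum 31 len 5
[6, 7, 0, 9, 5] sum 27 len 5
[6, 7, 0, 9, 5, 3] sum 30 len 6
[6, 7, 0, 9, 5, 3, 2] sum 32 len 7
[0, 9, 5, 3, 2, 7] sum 26 len 6
[0, 9, 5, 3, 2, 7, 6] sum 32 len 7
[5, 3, 2, 7, 6, 2] sum 25 len 6
[5, 3, 2, 7, 6, 2, 2] sum 27 len 7
[5, 3, 2, 7, 6, 2, 2, 4] sum 31 len 8
Longest length seen: 8.

8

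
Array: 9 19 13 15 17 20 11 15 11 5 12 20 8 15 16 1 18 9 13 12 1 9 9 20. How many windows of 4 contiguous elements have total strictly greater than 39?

17

9 19 13 15 → sum 56  > 39 ✓
19 13 15 17 → sum 64  > 39 ✓
13 15 17 20 → sum 65  > 39 ✓
15 17 20 11 → sum 63  > 39 ✓
17 20 11 15 → sum 63  > 39 ✓
20 11 15 11 → sum 57  > 39 ✓
11 15 11 5 → sum 42  > 39 ✓
15 11 5 12 → sum 43  > 39 ✓
11 5 12 20 → sum 48  > 39 ✓
5 12 20 8 → sum 45  > 39 ✓
12 20 8 15 → sum 55  > 39 ✓
20 8 15 16 → sum 59  > 39 ✓
8 15 16 1 → sum 40  > 39 ✓
15 16 1 18 → sum 50  > 39 ✓
16 1 18 9 → sum 44  > 39 ✓
1 18 9 13 → sum 41  > 39 ✓
18 9 13 12 → sum 52  > 39 ✓
9 13 12 1 → sum 35
13 12 1 9 → sum 35
12 1 9 9 → sum 31
1 9 9 20 → sum 39
17 windows satisfy the condition.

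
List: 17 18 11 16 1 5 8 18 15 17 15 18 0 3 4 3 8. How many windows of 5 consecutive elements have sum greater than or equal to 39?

11

(17, 18, 11, 16, 1) → sum 63  ≥ 39 ✓
(18, 11, 16, 1, 5) → sum 51  ≥ 39 ✓
(11, 16, 1, 5, 8) → sum 41  ≥ 39 ✓
(16, 1, 5, 8, 18) → sum 48  ≥ 39 ✓
(1, 5, 8, 18, 15) → sum 47  ≥ 39 ✓
(5, 8, 18, 15, 17) → sum 63  ≥ 39 ✓
(8, 18, 15, 17, 15) → sum 73  ≥ 39 ✓
(18, 15, 17, 15, 18) → sum 83  ≥ 39 ✓
(15, 17, 15, 18, 0) → sum 65  ≥ 39 ✓
(17, 15, 18, 0, 3) → sum 53  ≥ 39 ✓
(15, 18, 0, 3, 4) → sum 40  ≥ 39 ✓
(18, 0, 3, 4, 3) → sum 28
(0, 3, 4, 3, 8) → sum 18
11 windows satisfy the condition.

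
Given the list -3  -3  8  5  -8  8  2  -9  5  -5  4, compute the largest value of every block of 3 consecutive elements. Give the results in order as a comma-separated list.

-3 -3 8 → max 8
-3 8 5 → max 8
8 5 -8 → max 8
5 -8 8 → max 8
-8 8 2 → max 8
8 2 -9 → max 8
2 -9 5 → max 5
-9 5 -5 → max 5
5 -5 4 → max 5

8, 8, 8, 8, 8, 8, 5, 5, 5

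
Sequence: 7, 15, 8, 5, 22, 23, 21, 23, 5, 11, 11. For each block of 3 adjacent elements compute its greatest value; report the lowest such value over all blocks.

11

[7, 15, 8] → max 15
[15, 8, 5] → max 15
[8, 5, 22] → max 22
[5, 22, 23] → max 23
[22, 23, 21] → max 23
[23, 21, 23] → max 23
[21, 23, 5] → max 23
[23, 5, 11] → max 23
[5, 11, 11] → max 11
Lowest of these is 11.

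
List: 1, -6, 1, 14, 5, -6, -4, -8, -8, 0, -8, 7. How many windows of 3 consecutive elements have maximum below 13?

7

(1, -6, 1) → max 1  < 13 ✓
(-6, 1, 14) → max 14
(1, 14, 5) → max 14
(14, 5, -6) → max 14
(5, -6, -4) → max 5  < 13 ✓
(-6, -4, -8) → max -4  < 13 ✓
(-4, -8, -8) → max -4  < 13 ✓
(-8, -8, 0) → max 0  < 13 ✓
(-8, 0, -8) → max 0  < 13 ✓
(0, -8, 7) → max 7  < 13 ✓
7 windows satisfy the condition.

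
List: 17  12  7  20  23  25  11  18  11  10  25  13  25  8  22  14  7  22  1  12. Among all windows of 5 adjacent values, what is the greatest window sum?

97

[17, 12, 7, 20, 23] → sum 79
[12, 7, 20, 23, 25] → sum 87
[7, 20, 23, 25, 11] → sum 86
[20, 23, 25, 11, 18] → sum 97
[23, 25, 11, 18, 11] → sum 88
[25, 11, 18, 11, 10] → sum 75
[11, 18, 11, 10, 25] → sum 75
[18, 11, 10, 25, 13] → sum 77
[11, 10, 25, 13, 25] → sum 84
[10, 25, 13, 25, 8] → sum 81
[25, 13, 25, 8, 22] → sum 93
[13, 25, 8, 22, 14] → sum 82
[25, 8, 22, 14, 7] → sum 76
[8, 22, 14, 7, 22] → sum 73
[22, 14, 7, 22, 1] → sum 66
[14, 7, 22, 1, 12] → sum 56
Greatest of these is 97.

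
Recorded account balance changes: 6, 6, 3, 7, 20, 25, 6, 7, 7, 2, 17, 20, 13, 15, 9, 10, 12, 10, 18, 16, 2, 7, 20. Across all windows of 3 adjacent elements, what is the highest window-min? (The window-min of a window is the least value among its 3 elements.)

Window mins for each of the 21 positions:
(6, 6, 3) → min 3
(6, 3, 7) → min 3
(3, 7, 20) → min 3
(7, 20, 25) → min 7
(20, 25, 6) → min 6
(25, 6, 7) → min 6
(6, 7, 7) → min 6
(7, 7, 2) → min 2
(7, 2, 17) → min 2
(2, 17, 20) → min 2
(17, 20, 13) → min 13
(20, 13, 15) → min 13
(13, 15, 9) → min 9
(15, 9, 10) → min 9
(9, 10, 12) → min 9
(10, 12, 10) → min 10
(12, 10, 18) → min 10
(10, 18, 16) → min 10
(18, 16, 2) → min 2
(16, 2, 7) → min 2
(2, 7, 20) → min 2
Highest of these is 13.

13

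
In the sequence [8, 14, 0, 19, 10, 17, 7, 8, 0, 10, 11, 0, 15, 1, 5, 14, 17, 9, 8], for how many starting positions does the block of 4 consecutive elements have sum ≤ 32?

6

8 14 0 19 → sum 41
14 0 19 10 → sum 43
0 19 10 17 → sum 46
19 10 17 7 → sum 53
10 17 7 8 → sum 42
17 7 8 0 → sum 32  ≤ 32 ✓
7 8 0 10 → sum 25  ≤ 32 ✓
8 0 10 11 → sum 29  ≤ 32 ✓
0 10 11 0 → sum 21  ≤ 32 ✓
10 11 0 15 → sum 36
11 0 15 1 → sum 27  ≤ 32 ✓
0 15 1 5 → sum 21  ≤ 32 ✓
15 1 5 14 → sum 35
1 5 14 17 → sum 37
5 14 17 9 → sum 45
14 17 9 8 → sum 48
6 windows satisfy the condition.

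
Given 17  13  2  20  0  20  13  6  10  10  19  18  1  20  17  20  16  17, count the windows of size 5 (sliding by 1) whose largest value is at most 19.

3

17 13 2 20 0 → max 20
13 2 20 0 20 → max 20
2 20 0 20 13 → max 20
20 0 20 13 6 → max 20
0 20 13 6 10 → max 20
20 13 6 10 10 → max 20
13 6 10 10 19 → max 19  ≤ 19 ✓
6 10 10 19 18 → max 19  ≤ 19 ✓
10 10 19 18 1 → max 19  ≤ 19 ✓
10 19 18 1 20 → max 20
19 18 1 20 17 → max 20
18 1 20 17 20 → max 20
1 20 17 20 16 → max 20
20 17 20 16 17 → max 20
3 windows satisfy the condition.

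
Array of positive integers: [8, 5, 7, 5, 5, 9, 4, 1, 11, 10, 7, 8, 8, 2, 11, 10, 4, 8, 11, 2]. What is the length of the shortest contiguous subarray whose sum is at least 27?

3

add 8: running sum 8 < 27
add 5: running sum 13 < 27
add 7: running sum 20 < 27
add 5: running sum 25 < 27
add 5: shortest ending here [8, 5, 7, 5, 5] sum 30, len 5
add 9: shortest ending here [5, 7, 5, 5, 9] sum 31, len 5
add 4: shortest ending here [7, 5, 5, 9, 4] sum 30, len 5
add 1: shortest ending here [7, 5, 5, 9, 4, 1] sum 31, len 6
add 11: shortest ending here [5, 9, 4, 1, 11] sum 30, len 5
add 10: shortest ending here [9, 4, 1, 11, 10] sum 35, len 5
add 7: shortest ending here [11, 10, 7] sum 28, len 3
add 8: shortest ending here [11, 10, 7, 8] sum 36, len 4
add 8: shortest ending here [10, 7, 8, 8] sum 33, len 4
add 2: shortest ending here [10, 7, 8, 8, 2] sum 35, len 5
add 11: shortest ending here [8, 8, 2, 11] sum 29, len 4
add 10: shortest ending here [8, 2, 11, 10] sum 31, len 4
add 4: shortest ending here [2, 11, 10, 4] sum 27, len 4
add 8: shortest ending here [11, 10, 4, 8] sum 33, len 4
add 11: shortest ending here [10, 4, 8, 11] sum 33, len 4
add 2: shortest ending here [10, 4, 8, 11, 2] sum 35, len 5
Shortest qualifying length: 3.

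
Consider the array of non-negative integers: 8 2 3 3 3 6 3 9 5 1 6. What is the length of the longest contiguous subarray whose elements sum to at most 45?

10

add 8: [8] sum 8, len 1
add 2: [8, 2] sum 10, len 2
add 3: [8, 2, 3] sum 13, len 3
add 3: [8, 2, 3, 3] sum 16, len 4
add 3: [8, 2, 3, 3, 3] sum 19, len 5
add 6: [8, 2, 3, 3, 3, 6] sum 25, len 6
add 3: [8, 2, 3, 3, 3, 6, 3] sum 28, len 7
add 9: [8, 2, 3, 3, 3, 6, 3, 9] sum 37, len 8
add 5: [8, 2, 3, 3, 3, 6, 3, 9, 5] sum 42, len 9
add 1: [8, 2, 3, 3, 3, 6, 3, 9, 5, 1] sum 43, len 10
add 6: [2, 3, 3, 3, 6, 3, 9, 5, 1, 6] sum 41, len 10
Longest length seen: 10.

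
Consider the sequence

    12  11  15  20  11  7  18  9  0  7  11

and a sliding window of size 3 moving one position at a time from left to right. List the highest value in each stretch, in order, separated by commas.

Sliding a size-3 window across the 11 values:
12 11 15 → max 15
11 15 20 → max 20
15 20 11 → max 20
20 11 7 → max 20
11 7 18 → max 18
7 18 9 → max 18
18 9 0 → max 18
9 0 7 → max 9
0 7 11 → max 11

15, 20, 20, 20, 18, 18, 18, 9, 11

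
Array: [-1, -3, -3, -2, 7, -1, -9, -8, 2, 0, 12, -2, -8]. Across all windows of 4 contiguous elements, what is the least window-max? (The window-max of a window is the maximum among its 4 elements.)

[-1, -3, -3, -2] → max -1
[-3, -3, -2, 7] → max 7
[-3, -2, 7, -1] → max 7
[-2, 7, -1, -9] → max 7
[7, -1, -9, -8] → max 7
[-1, -9, -8, 2] → max 2
[-9, -8, 2, 0] → max 2
[-8, 2, 0, 12] → max 12
[2, 0, 12, -2] → max 12
[0, 12, -2, -8] → max 12
Least of these is -1.

-1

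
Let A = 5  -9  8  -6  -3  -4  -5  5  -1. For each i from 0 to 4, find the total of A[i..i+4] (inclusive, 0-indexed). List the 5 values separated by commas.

-5, -14, -10, -13, -8

[5, -9, 8, -6, -3] → sum -5
[-9, 8, -6, -3, -4] → sum -14
[8, -6, -3, -4, -5] → sum -10
[-6, -3, -4, -5, 5] → sum -13
[-3, -4, -5, 5, -1] → sum -8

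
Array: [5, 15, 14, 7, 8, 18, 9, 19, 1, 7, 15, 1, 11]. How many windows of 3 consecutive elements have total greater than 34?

3

5 15 14 → sum 34
15 14 7 → sum 36  > 34 ✓
14 7 8 → sum 29
7 8 18 → sum 33
8 18 9 → sum 35  > 34 ✓
18 9 19 → sum 46  > 34 ✓
9 19 1 → sum 29
19 1 7 → sum 27
1 7 15 → sum 23
7 15 1 → sum 23
15 1 11 → sum 27
3 windows satisfy the condition.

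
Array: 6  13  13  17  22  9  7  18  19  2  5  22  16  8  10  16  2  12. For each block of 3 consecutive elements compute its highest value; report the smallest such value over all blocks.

13

(6, 13, 13) → max 13
(13, 13, 17) → max 17
(13, 17, 22) → max 22
(17, 22, 9) → max 22
(22, 9, 7) → max 22
(9, 7, 18) → max 18
(7, 18, 19) → max 19
(18, 19, 2) → max 19
(19, 2, 5) → max 19
(2, 5, 22) → max 22
(5, 22, 16) → max 22
(22, 16, 8) → max 22
(16, 8, 10) → max 16
(8, 10, 16) → max 16
(10, 16, 2) → max 16
(16, 2, 12) → max 16
Smallest of these is 13.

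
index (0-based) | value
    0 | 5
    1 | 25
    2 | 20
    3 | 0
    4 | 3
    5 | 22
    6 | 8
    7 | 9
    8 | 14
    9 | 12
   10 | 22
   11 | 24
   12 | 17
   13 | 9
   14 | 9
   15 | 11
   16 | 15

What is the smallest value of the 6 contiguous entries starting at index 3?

Elements at indices 3..8: 0, 3, 22, 8, 9, 14
min(0, 3, 22, 8, 9, 14) = 0

0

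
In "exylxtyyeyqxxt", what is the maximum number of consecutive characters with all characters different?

add e: [e] len 1
add x: [e, x] len 2
add y: [e, x, y] len 3
add l: [e, x, y, l] len 4
add x (repeat x, move left end past it): [y, l, x] len 3
add t: [y, l, x, t] len 4
add y (repeat y, move left end past it): [l, x, t, y] len 4
add y (repeat y, move left end past it): [y] len 1
add e: [y, e] len 2
add y (repeat y, move left end past it): [e, y] len 2
add q: [e, y, q] len 3
add x: [e, y, q, x] len 4
add x (repeat x, move left end past it): [x] len 1
add t: [x, t] len 2
Longest all-distinct length: 4.

4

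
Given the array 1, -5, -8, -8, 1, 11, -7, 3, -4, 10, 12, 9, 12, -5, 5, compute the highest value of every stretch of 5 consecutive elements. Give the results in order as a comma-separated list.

1, 11, 11, 11, 11, 11, 12, 12, 12, 12, 12

Sliding a size-5 window across the 15 values:
1 -5 -8 -8 1 → max 1
-5 -8 -8 1 11 → max 11
-8 -8 1 11 -7 → max 11
-8 1 11 -7 3 → max 11
1 11 -7 3 -4 → max 11
11 -7 3 -4 10 → max 11
-7 3 -4 10 12 → max 12
3 -4 10 12 9 → max 12
-4 10 12 9 12 → max 12
10 12 9 12 -5 → max 12
12 9 12 -5 5 → max 12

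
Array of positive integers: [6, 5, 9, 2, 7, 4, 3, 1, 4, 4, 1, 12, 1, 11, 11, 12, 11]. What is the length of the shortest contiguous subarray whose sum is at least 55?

Extend right; whenever the sum reaches 55, record the length and shrink from the left:
add 6: running sum 6 < 55
add 5: running sum 11 < 55
add 9: running sum 20 < 55
add 2: running sum 22 < 55
add 7: running sum 29 < 55
add 4: running sum 33 < 55
add 3: running sum 36 < 55
add 1: running sum 37 < 55
add 4: running sum 41 < 55
add 4: running sum 45 < 55
add 1: running sum 46 < 55
add 12: shortest ending here [6, 5, 9, 2, 7, 4, 3, 1, 4, 4, 1, 12] sum 58, len 12
add 1: shortest ending here [6, 5, 9, 2, 7, 4, 3, 1, 4, 4, 1, 12, 1] sum 59, len 13
add 11: shortest ending here [9, 2, 7, 4, 3, 1, 4, 4, 1, 12, 1, 11] sum 59, len 12
add 11: shortest ending here [7, 4, 3, 1, 4, 4, 1, 12, 1, 11, 11] sum 59, len 11
add 12: shortest ending here [4, 4, 1, 12, 1, 11, 11, 12] sum 56, len 8
add 11: shortest ending here [12, 1, 11, 11, 12, 11] sum 58, len 6
Shortest qualifying length: 6.

6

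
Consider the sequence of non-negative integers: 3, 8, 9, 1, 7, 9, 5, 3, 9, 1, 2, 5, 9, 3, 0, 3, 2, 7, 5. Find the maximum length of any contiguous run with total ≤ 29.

→ 3: sum 3, len 1
→ 8: sum 11, len 2
→ 9: sum 20, len 3
→ 1: sum 21, len 4
→ 7: sum 28, len 5
→ 9 (dropped 3, 8): sum 26, len 4
→ 5 (dropped 9): sum 22, len 4
→ 3: sum 25, len 5
→ 9 (dropped 1, 7): sum 26, len 4
→ 1: sum 27, len 5
→ 2: sum 29, len 6
→ 5 (dropped 9): sum 25, len 6
→ 9 (dropped 5): sum 29, len 6
→ 3 (dropped 3): sum 29, len 6
→ 0: sum 29, len 7
→ 3 (dropped 9): sum 23, len 7
→ 2: sum 25, len 8
→ 7 (dropped 1, 2): sum 29, len 7
→ 5 (dropped 5): sum 29, len 7
Longest length seen: 8.

8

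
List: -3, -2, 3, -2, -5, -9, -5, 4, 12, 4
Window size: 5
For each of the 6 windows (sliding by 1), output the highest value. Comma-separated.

3, 3, 3, 4, 12, 12

Sliding a size-5 window across the 10 values:
[-3, -2, 3, -2, -5] → max 3
[-2, 3, -2, -5, -9] → max 3
[3, -2, -5, -9, -5] → max 3
[-2, -5, -9, -5, 4] → max 4
[-5, -9, -5, 4, 12] → max 12
[-9, -5, 4, 12, 4] → max 12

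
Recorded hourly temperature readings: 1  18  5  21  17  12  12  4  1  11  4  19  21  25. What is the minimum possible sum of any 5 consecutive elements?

Window sums for each of the 10 positions:
[1, 18, 5, 21, 17] → sum 62
[18, 5, 21, 17, 12] → sum 73
[5, 21, 17, 12, 12] → sum 67
[21, 17, 12, 12, 4] → sum 66
[17, 12, 12, 4, 1] → sum 46
[12, 12, 4, 1, 11] → sum 40
[12, 4, 1, 11, 4] → sum 32
[4, 1, 11, 4, 19] → sum 39
[1, 11, 4, 19, 21] → sum 56
[11, 4, 19, 21, 25] → sum 80
Minimum of these is 32.

32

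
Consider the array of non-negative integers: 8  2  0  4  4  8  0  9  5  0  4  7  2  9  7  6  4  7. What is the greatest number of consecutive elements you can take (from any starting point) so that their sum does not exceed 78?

17

Extend to the right; shrink from the left whenever the sum exceeds 78:
[8] sum 8 len 1
[8, 2] sum 10 len 2
[8, 2, 0] sum 10 len 3
[8, 2, 0, 4] sum 14 len 4
[8, 2, 0, 4, 4] sum 18 len 5
[8, 2, 0, 4, 4, 8] sum 26 len 6
[8, 2, 0, 4, 4, 8, 0] sum 26 len 7
[8, 2, 0, 4, 4, 8, 0, 9] sum 35 len 8
[8, 2, 0, 4, 4, 8, 0, 9, 5] sum 40 len 9
[8, 2, 0, 4, 4, 8, 0, 9, 5, 0] sum 40 len 10
[8, 2, 0, 4, 4, 8, 0, 9, 5, 0, 4] sum 44 len 11
[8, 2, 0, 4, 4, 8, 0, 9, 5, 0, 4, 7] sum 51 len 12
[8, 2, 0, 4, 4, 8, 0, 9, 5, 0, 4, 7, 2] sum 53 len 13
[8, 2, 0, 4, 4, 8, 0, 9, 5, 0, 4, 7, 2, 9] sum 62 len 14
[8, 2, 0, 4, 4, 8, 0, 9, 5, 0, 4, 7, 2, 9, 7] sum 69 len 15
[8, 2, 0, 4, 4, 8, 0, 9, 5, 0, 4, 7, 2, 9, 7, 6] sum 75 len 16
[2, 0, 4, 4, 8, 0, 9, 5, 0, 4, 7, 2, 9, 7, 6, 4] sum 71 len 16
[2, 0, 4, 4, 8, 0, 9, 5, 0, 4, 7, 2, 9, 7, 6, 4, 7] sum 78 len 17
Longest length seen: 17.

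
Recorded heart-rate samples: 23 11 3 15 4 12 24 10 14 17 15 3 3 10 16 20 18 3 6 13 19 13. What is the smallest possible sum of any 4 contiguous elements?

(23, 11, 3, 15) → sum 52
(11, 3, 15, 4) → sum 33
(3, 15, 4, 12) → sum 34
(15, 4, 12, 24) → sum 55
(4, 12, 24, 10) → sum 50
(12, 24, 10, 14) → sum 60
(24, 10, 14, 17) → sum 65
(10, 14, 17, 15) → sum 56
(14, 17, 15, 3) → sum 49
(17, 15, 3, 3) → sum 38
(15, 3, 3, 10) → sum 31
(3, 3, 10, 16) → sum 32
(3, 10, 16, 20) → sum 49
(10, 16, 20, 18) → sum 64
(16, 20, 18, 3) → sum 57
(20, 18, 3, 6) → sum 47
(18, 3, 6, 13) → sum 40
(3, 6, 13, 19) → sum 41
(6, 13, 19, 13) → sum 51
Smallest of these is 31.

31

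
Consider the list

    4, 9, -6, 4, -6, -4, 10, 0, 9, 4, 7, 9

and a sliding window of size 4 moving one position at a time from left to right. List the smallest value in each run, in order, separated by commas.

-6, -6, -6, -6, -6, -4, 0, 0, 4

[4, 9, -6, 4] → min -6
[9, -6, 4, -6] → min -6
[-6, 4, -6, -4] → min -6
[4, -6, -4, 10] → min -6
[-6, -4, 10, 0] → min -6
[-4, 10, 0, 9] → min -4
[10, 0, 9, 4] → min 0
[0, 9, 4, 7] → min 0
[9, 4, 7, 9] → min 4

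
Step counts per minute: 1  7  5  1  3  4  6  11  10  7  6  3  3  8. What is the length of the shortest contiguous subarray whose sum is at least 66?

Extend right; whenever the sum reaches 66, record the length and shrink from the left:
add 1: running sum 1 < 66
add 7: running sum 8 < 66
add 5: running sum 13 < 66
add 1: running sum 14 < 66
add 3: running sum 17 < 66
add 4: running sum 21 < 66
add 6: running sum 27 < 66
add 11: running sum 38 < 66
add 10: running sum 48 < 66
add 7: running sum 55 < 66
add 6: running sum 61 < 66
add 3: running sum 64 < 66
add 3: shortest ending here [7, 5, 1, 3, 4, 6, 11, 10, 7, 6, 3, 3] sum 66, len 12
add 8: shortest ending here [5, 1, 3, 4, 6, 11, 10, 7, 6, 3, 3, 8] sum 67, len 12
Shortest qualifying length: 12.

12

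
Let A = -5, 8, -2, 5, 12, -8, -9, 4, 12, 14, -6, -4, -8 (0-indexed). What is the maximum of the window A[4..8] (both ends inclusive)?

Elements at indices 4..8: 12, -8, -9, 4, 12
max(12, -8, -9, 4, 12) = 12

12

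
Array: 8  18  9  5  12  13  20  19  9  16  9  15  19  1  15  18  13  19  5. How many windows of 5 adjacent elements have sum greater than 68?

5

[8, 18, 9, 5, 12] → sum 52
[18, 9, 5, 12, 13] → sum 57
[9, 5, 12, 13, 20] → sum 59
[5, 12, 13, 20, 19] → sum 69  > 68 ✓
[12, 13, 20, 19, 9] → sum 73  > 68 ✓
[13, 20, 19, 9, 16] → sum 77  > 68 ✓
[20, 19, 9, 16, 9] → sum 73  > 68 ✓
[19, 9, 16, 9, 15] → sum 68
[9, 16, 9, 15, 19] → sum 68
[16, 9, 15, 19, 1] → sum 60
[9, 15, 19, 1, 15] → sum 59
[15, 19, 1, 15, 18] → sum 68
[19, 1, 15, 18, 13] → sum 66
[1, 15, 18, 13, 19] → sum 66
[15, 18, 13, 19, 5] → sum 70  > 68 ✓
5 windows satisfy the condition.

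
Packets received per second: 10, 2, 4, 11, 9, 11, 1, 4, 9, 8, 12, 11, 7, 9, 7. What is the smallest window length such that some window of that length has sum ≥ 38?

4

Extend right; whenever the sum reaches 38, record the length and shrink from the left:
add 10: running sum 10 < 38
add 2: running sum 12 < 38
add 4: running sum 16 < 38
add 11: running sum 27 < 38
add 9: running sum 36 < 38
add 11: shortest ending here [10, 2, 4, 11, 9, 11] sum 47, len 6
add 1: shortest ending here [2, 4, 11, 9, 11, 1] sum 38, len 6
add 4: shortest ending here [4, 11, 9, 11, 1, 4] sum 40, len 6
add 9: shortest ending here [11, 9, 11, 1, 4, 9] sum 45, len 6
add 8: shortest ending here [9, 11, 1, 4, 9, 8] sum 42, len 6
add 12: shortest ending here [11, 1, 4, 9, 8, 12] sum 45, len 6
add 11: shortest ending here [9, 8, 12, 11] sum 40, len 4
add 7: shortest ending here [8, 12, 11, 7] sum 38, len 4
add 9: shortest ending here [12, 11, 7, 9] sum 39, len 4
add 7: shortest ending here [12, 11, 7, 9, 7] sum 46, len 5
Shortest qualifying length: 4.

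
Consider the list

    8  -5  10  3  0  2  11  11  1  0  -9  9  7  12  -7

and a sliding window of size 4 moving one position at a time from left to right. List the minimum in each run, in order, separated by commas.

-5, -5, 0, 0, 0, 1, 0, -9, -9, -9, -9, -7

Sliding a size-4 window across the 15 values:
8 -5 10 3 → min -5
-5 10 3 0 → min -5
10 3 0 2 → min 0
3 0 2 11 → min 0
0 2 11 11 → min 0
2 11 11 1 → min 1
11 11 1 0 → min 0
11 1 0 -9 → min -9
1 0 -9 9 → min -9
0 -9 9 7 → min -9
-9 9 7 12 → min -9
9 7 12 -7 → min -7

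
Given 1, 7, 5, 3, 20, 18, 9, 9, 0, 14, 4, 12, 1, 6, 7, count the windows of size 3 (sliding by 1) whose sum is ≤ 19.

[1, 7, 5] → sum 13  ≤ 19 ✓
[7, 5, 3] → sum 15  ≤ 19 ✓
[5, 3, 20] → sum 28
[3, 20, 18] → sum 41
[20, 18, 9] → sum 47
[18, 9, 9] → sum 36
[9, 9, 0] → sum 18  ≤ 19 ✓
[9, 0, 14] → sum 23
[0, 14, 4] → sum 18  ≤ 19 ✓
[14, 4, 12] → sum 30
[4, 12, 1] → sum 17  ≤ 19 ✓
[12, 1, 6] → sum 19  ≤ 19 ✓
[1, 6, 7] → sum 14  ≤ 19 ✓
7 windows satisfy the condition.

7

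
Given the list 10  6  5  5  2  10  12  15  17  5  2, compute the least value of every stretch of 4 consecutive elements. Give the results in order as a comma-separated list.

5, 2, 2, 2, 2, 10, 5, 2

Sliding a size-4 window across the 11 values:
(10, 6, 5, 5) → min 5
(6, 5, 5, 2) → min 2
(5, 5, 2, 10) → min 2
(5, 2, 10, 12) → min 2
(2, 10, 12, 15) → min 2
(10, 12, 15, 17) → min 10
(12, 15, 17, 5) → min 5
(15, 17, 5, 2) → min 2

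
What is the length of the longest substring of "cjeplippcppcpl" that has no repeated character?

[c] len 1
[c, j] len 2
[c, j, e] len 3
[c, j, e, p] len 4
[c, j, e, p, l] len 5
[c, j, e, p, l, i] len 6
[l, i, p] len 3
[p] len 1
[p, c] len 2
[c, p] len 2
[p] len 1
[p, c] len 2
[c, p] len 2
[c, p, l] len 3
Longest all-distinct length: 6.

6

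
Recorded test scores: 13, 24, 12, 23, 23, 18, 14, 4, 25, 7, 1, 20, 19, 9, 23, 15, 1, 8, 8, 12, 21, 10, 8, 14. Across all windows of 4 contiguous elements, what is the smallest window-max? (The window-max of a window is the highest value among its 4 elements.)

Each size-4 window and its max:
13 24 12 23 → max 24
24 12 23 23 → max 24
12 23 23 18 → max 23
23 23 18 14 → max 23
23 18 14 4 → max 23
18 14 4 25 → max 25
14 4 25 7 → max 25
4 25 7 1 → max 25
25 7 1 20 → max 25
7 1 20 19 → max 20
1 20 19 9 → max 20
20 19 9 23 → max 23
19 9 23 15 → max 23
9 23 15 1 → max 23
23 15 1 8 → max 23
15 1 8 8 → max 15
1 8 8 12 → max 12
8 8 12 21 → max 21
8 12 21 10 → max 21
12 21 10 8 → max 21
21 10 8 14 → max 21
Smallest of these is 12.

12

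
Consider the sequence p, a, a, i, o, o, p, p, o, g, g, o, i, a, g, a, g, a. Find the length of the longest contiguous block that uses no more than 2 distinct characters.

[p] 1 distinct, len 1
[p, a] 2 distinct, len 2
[p, a, a] 2 distinct, len 3
[a, a, i] 2 distinct, len 3
[i, o] 2 distinct, len 2
[i, o, o] 2 distinct, len 3
[o, o, p] 2 distinct, len 3
[o, o, p, p] 2 distinct, len 4
[o, o, p, p, o] 2 distinct, len 5
[o, g] 2 distinct, len 2
[o, g, g] 2 distinct, len 3
[o, g, g, o] 2 distinct, len 4
[o, i] 2 distinct, len 2
[i, a] 2 distinct, len 2
[a, g] 2 distinct, len 2
[a, g, a] 2 distinct, len 3
[a, g, a, g] 2 distinct, len 4
[a, g, a, g, a] 2 distinct, len 5
Longest length with ≤2 distinct: 5.

5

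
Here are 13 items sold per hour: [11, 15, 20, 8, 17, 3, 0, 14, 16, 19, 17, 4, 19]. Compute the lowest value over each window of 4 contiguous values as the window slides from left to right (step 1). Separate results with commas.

8, 8, 3, 0, 0, 0, 0, 14, 4, 4

Sliding a size-4 window across the 13 values:
11 15 20 8 → min 8
15 20 8 17 → min 8
20 8 17 3 → min 3
8 17 3 0 → min 0
17 3 0 14 → min 0
3 0 14 16 → min 0
0 14 16 19 → min 0
14 16 19 17 → min 14
16 19 17 4 → min 4
19 17 4 19 → min 4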